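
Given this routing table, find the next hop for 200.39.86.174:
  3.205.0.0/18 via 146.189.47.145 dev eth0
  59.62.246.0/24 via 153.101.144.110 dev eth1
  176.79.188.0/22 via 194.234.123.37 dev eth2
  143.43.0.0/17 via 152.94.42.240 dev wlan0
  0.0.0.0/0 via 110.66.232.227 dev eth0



Longest prefix match for 200.39.86.174:
  /18 3.205.0.0: no
  /24 59.62.246.0: no
  /22 176.79.188.0: no
  /17 143.43.0.0: no
  /0 0.0.0.0: MATCH
Selected: next-hop 110.66.232.227 via eth0 (matched /0)


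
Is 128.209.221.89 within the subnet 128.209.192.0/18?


Subnet network: 128.209.192.0
Test IP AND mask: 128.209.192.0
Yes, 128.209.221.89 is in 128.209.192.0/18


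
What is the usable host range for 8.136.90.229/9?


Network: 8.128.0.0
Broadcast: 8.255.255.255
First usable = network + 1
Last usable = broadcast - 1
Range: 8.128.0.1 to 8.255.255.254


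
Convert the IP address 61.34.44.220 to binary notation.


61 = 00111101
34 = 00100010
44 = 00101100
220 = 11011100
Binary: 00111101.00100010.00101100.11011100


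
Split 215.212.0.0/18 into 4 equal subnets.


New prefix = 18 + 2 = 20
Each subnet has 4096 addresses
  215.212.0.0/20
  215.212.16.0/20
  215.212.32.0/20
  215.212.48.0/20
Subnets: 215.212.0.0/20, 215.212.16.0/20, 215.212.32.0/20, 215.212.48.0/20


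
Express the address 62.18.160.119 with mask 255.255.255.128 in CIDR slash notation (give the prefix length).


Binary: 11111111.11111111.11111111.10000000
Count leading 1s
Prefix: /25


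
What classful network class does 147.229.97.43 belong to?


First octet: 147
Binary: 10010011
10xxxxxx -> Class B (128-191)
Class B, default mask 255.255.0.0 (/16)


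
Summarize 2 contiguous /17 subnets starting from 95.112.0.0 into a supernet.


Original prefix: /17
Number of subnets: 2 = 2^1
New prefix = 17 - 1 = 16
Supernet: 95.112.0.0/16


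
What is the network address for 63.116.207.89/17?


IP:   00111111.01110100.11001111.01011001
Mask: 11111111.11111111.10000000.00000000
AND operation:
Net:  00111111.01110100.10000000.00000000
Network: 63.116.128.0/17


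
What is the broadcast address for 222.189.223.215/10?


Network: 222.128.0.0/10
Host bits = 22
Set all host bits to 1:
Broadcast: 222.191.255.255


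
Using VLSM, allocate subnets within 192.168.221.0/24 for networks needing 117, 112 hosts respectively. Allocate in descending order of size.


117 hosts -> /25 (126 usable): 192.168.221.0/25
112 hosts -> /25 (126 usable): 192.168.221.128/25
Allocation: 192.168.221.0/25 (117 hosts, 126 usable); 192.168.221.128/25 (112 hosts, 126 usable)


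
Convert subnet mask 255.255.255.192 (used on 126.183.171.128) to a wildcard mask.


Subnet mask: 255.255.255.192
Wildcard = 255.255.255.255 - subnet mask
255 - 255 = 0
255 - 255 = 0
255 - 255 = 0
255 - 192 = 63
Wildcard: 0.0.0.63


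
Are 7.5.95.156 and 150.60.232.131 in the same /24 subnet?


Mask: 255.255.255.0
7.5.95.156 AND mask = 7.5.95.0
150.60.232.131 AND mask = 150.60.232.0
No, different subnets (7.5.95.0 vs 150.60.232.0)


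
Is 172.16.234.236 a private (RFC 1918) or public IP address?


RFC 1918 private ranges:
  10.0.0.0/8 (10.0.0.0 - 10.255.255.255)
  172.16.0.0/12 (172.16.0.0 - 172.31.255.255)
  192.168.0.0/16 (192.168.0.0 - 192.168.255.255)
Private (in 172.16.0.0/12)


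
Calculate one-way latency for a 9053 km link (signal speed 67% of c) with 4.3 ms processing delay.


Speed = 0.67 * 3e5 km/s = 201000 km/s
Propagation delay = 9053 / 201000 = 0.045 s = 45.0398 ms
Processing delay = 4.3 ms
Total one-way latency = 49.3398 ms


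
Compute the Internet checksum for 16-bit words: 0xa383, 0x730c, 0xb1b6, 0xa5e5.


Sum all words (with carry folding):
+ 0xa383 = 0xa383
+ 0x730c = 0x1690
+ 0xb1b6 = 0xc846
+ 0xa5e5 = 0x6e2c
One's complement: ~0x6e2c
Checksum = 0x91d3


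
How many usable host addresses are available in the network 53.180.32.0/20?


Host bits = 32 - 20 = 12
Total addresses = 2^12 = 4096
Usable = total - 2 (network and broadcast)
Usable hosts: 4094


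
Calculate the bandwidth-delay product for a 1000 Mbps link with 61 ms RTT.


BDP = bandwidth * RTT
= 1000 Mbps * 61 ms
= 1000 * 1e6 * 61 / 1000 bits
= 61000000 bits
= 7625000 bytes
= 7446.2891 KB
BDP = 61000000 bits (7625000 bytes)


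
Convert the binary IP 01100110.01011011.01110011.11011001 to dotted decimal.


01100110 = 102
01011011 = 91
01110011 = 115
11011001 = 217
IP: 102.91.115.217


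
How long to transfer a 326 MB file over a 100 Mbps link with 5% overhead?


Effective throughput = 100 * (1 - 5/100) = 95 Mbps
File size in Mb = 326 * 8 = 2608 Mb
Time = 2608 / 95
Time = 27.4526 seconds


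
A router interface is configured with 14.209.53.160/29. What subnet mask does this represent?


/29 means 29 network bits, 3 host bits
Binary: 11111111111111111111111111111000
Mask: 255.255.255.248


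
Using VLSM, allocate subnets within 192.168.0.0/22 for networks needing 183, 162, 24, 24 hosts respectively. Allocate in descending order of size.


183 hosts -> /24 (254 usable): 192.168.0.0/24
162 hosts -> /24 (254 usable): 192.168.1.0/24
24 hosts -> /27 (30 usable): 192.168.2.0/27
24 hosts -> /27 (30 usable): 192.168.2.32/27
Allocation: 192.168.0.0/24 (183 hosts, 254 usable); 192.168.1.0/24 (162 hosts, 254 usable); 192.168.2.0/27 (24 hosts, 30 usable); 192.168.2.32/27 (24 hosts, 30 usable)


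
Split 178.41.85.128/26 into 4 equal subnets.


New prefix = 26 + 2 = 28
Each subnet has 16 addresses
  178.41.85.128/28
  178.41.85.144/28
  178.41.85.160/28
  178.41.85.176/28
Subnets: 178.41.85.128/28, 178.41.85.144/28, 178.41.85.160/28, 178.41.85.176/28


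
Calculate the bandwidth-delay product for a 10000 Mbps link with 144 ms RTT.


BDP = bandwidth * RTT
= 10000 Mbps * 144 ms
= 10000 * 1e6 * 144 / 1000 bits
= 1440000000 bits
= 180000000 bytes
= 175781.25 KB
BDP = 1440000000 bits (180000000 bytes)


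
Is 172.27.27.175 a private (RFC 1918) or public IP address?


RFC 1918 private ranges:
  10.0.0.0/8 (10.0.0.0 - 10.255.255.255)
  172.16.0.0/12 (172.16.0.0 - 172.31.255.255)
  192.168.0.0/16 (192.168.0.0 - 192.168.255.255)
Private (in 172.16.0.0/12)


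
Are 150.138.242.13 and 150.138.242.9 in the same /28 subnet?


Mask: 255.255.255.240
150.138.242.13 AND mask = 150.138.242.0
150.138.242.9 AND mask = 150.138.242.0
Yes, same subnet (150.138.242.0)


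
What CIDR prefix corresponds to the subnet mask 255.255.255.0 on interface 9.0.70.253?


Binary: 11111111.11111111.11111111.00000000
Count leading 1s
Prefix: /24


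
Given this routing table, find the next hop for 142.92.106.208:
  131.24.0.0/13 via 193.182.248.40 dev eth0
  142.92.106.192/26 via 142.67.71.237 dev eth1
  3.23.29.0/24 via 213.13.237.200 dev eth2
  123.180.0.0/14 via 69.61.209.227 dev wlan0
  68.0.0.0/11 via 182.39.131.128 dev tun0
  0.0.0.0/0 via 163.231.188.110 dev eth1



Longest prefix match for 142.92.106.208:
  /13 131.24.0.0: no
  /26 142.92.106.192: MATCH
  /24 3.23.29.0: no
  /14 123.180.0.0: no
  /11 68.0.0.0: no
  /0 0.0.0.0: MATCH
Selected: next-hop 142.67.71.237 via eth1 (matched /26)


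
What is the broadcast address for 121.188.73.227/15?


Network: 121.188.0.0/15
Host bits = 17
Set all host bits to 1:
Broadcast: 121.189.255.255


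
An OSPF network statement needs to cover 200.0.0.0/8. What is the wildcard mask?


Subnet mask: 255.0.0.0
Wildcard = 255.255.255.255 - subnet mask
255 - 255 = 0
255 - 0 = 255
255 - 0 = 255
255 - 0 = 255
Wildcard: 0.255.255.255


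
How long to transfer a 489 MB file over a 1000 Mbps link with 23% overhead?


Effective throughput = 1000 * (1 - 23/100) = 770 Mbps
File size in Mb = 489 * 8 = 3912 Mb
Time = 3912 / 770
Time = 5.0805 seconds


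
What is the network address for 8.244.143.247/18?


IP:   00001000.11110100.10001111.11110111
Mask: 11111111.11111111.11000000.00000000
AND operation:
Net:  00001000.11110100.10000000.00000000
Network: 8.244.128.0/18


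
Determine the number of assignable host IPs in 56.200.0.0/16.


Host bits = 32 - 16 = 16
Total addresses = 2^16 = 65536
Usable = total - 2 (network and broadcast)
Usable hosts: 65534


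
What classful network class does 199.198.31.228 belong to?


First octet: 199
Binary: 11000111
110xxxxx -> Class C (192-223)
Class C, default mask 255.255.255.0 (/24)


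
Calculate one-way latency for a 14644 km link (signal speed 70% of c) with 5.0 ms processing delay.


Speed = 0.7 * 3e5 km/s = 210000 km/s
Propagation delay = 14644 / 210000 = 0.0697 s = 69.7333 ms
Processing delay = 5.0 ms
Total one-way latency = 74.7333 ms


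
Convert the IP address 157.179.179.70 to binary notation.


157 = 10011101
179 = 10110011
179 = 10110011
70 = 01000110
Binary: 10011101.10110011.10110011.01000110


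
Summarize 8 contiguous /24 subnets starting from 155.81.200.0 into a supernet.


Original prefix: /24
Number of subnets: 8 = 2^3
New prefix = 24 - 3 = 21
Supernet: 155.81.200.0/21


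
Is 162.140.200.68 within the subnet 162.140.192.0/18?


Subnet network: 162.140.192.0
Test IP AND mask: 162.140.192.0
Yes, 162.140.200.68 is in 162.140.192.0/18


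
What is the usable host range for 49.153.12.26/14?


Network: 49.152.0.0
Broadcast: 49.155.255.255
First usable = network + 1
Last usable = broadcast - 1
Range: 49.152.0.1 to 49.155.255.254


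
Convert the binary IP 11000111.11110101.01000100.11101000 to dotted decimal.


11000111 = 199
11110101 = 245
01000100 = 68
11101000 = 232
IP: 199.245.68.232


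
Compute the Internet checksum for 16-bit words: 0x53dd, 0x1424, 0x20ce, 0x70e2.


Sum all words (with carry folding):
+ 0x53dd = 0x53dd
+ 0x1424 = 0x6801
+ 0x20ce = 0x88cf
+ 0x70e2 = 0xf9b1
One's complement: ~0xf9b1
Checksum = 0x064e


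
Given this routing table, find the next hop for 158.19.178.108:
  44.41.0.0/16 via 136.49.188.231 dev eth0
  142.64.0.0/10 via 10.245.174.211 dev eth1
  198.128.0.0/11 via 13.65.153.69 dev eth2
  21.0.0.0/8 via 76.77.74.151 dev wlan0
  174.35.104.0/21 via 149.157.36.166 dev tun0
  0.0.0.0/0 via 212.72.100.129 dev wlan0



Longest prefix match for 158.19.178.108:
  /16 44.41.0.0: no
  /10 142.64.0.0: no
  /11 198.128.0.0: no
  /8 21.0.0.0: no
  /21 174.35.104.0: no
  /0 0.0.0.0: MATCH
Selected: next-hop 212.72.100.129 via wlan0 (matched /0)


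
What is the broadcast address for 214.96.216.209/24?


Network: 214.96.216.0/24
Host bits = 8
Set all host bits to 1:
Broadcast: 214.96.216.255


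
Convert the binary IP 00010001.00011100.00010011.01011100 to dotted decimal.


00010001 = 17
00011100 = 28
00010011 = 19
01011100 = 92
IP: 17.28.19.92


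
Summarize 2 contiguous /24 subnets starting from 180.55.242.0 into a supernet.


Original prefix: /24
Number of subnets: 2 = 2^1
New prefix = 24 - 1 = 23
Supernet: 180.55.242.0/23


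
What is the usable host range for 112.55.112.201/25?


Network: 112.55.112.128
Broadcast: 112.55.112.255
First usable = network + 1
Last usable = broadcast - 1
Range: 112.55.112.129 to 112.55.112.254


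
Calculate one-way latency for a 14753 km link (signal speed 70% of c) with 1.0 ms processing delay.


Speed = 0.7 * 3e5 km/s = 210000 km/s
Propagation delay = 14753 / 210000 = 0.0703 s = 70.2524 ms
Processing delay = 1.0 ms
Total one-way latency = 71.2524 ms


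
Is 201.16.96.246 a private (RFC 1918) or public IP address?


RFC 1918 private ranges:
  10.0.0.0/8 (10.0.0.0 - 10.255.255.255)
  172.16.0.0/12 (172.16.0.0 - 172.31.255.255)
  192.168.0.0/16 (192.168.0.0 - 192.168.255.255)
Public (not in any RFC 1918 range)


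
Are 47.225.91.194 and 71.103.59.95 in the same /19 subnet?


Mask: 255.255.224.0
47.225.91.194 AND mask = 47.225.64.0
71.103.59.95 AND mask = 71.103.32.0
No, different subnets (47.225.64.0 vs 71.103.32.0)


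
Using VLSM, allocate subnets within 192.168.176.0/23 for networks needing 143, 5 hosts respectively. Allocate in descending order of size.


143 hosts -> /24 (254 usable): 192.168.176.0/24
5 hosts -> /29 (6 usable): 192.168.177.0/29
Allocation: 192.168.176.0/24 (143 hosts, 254 usable); 192.168.177.0/29 (5 hosts, 6 usable)


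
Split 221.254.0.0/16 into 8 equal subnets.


New prefix = 16 + 3 = 19
Each subnet has 8192 addresses
  221.254.0.0/19
  221.254.32.0/19
  221.254.64.0/19
  221.254.96.0/19
  221.254.128.0/19
  221.254.160.0/19
  221.254.192.0/19
  221.254.224.0/19
Subnets: 221.254.0.0/19, 221.254.32.0/19, 221.254.64.0/19, 221.254.96.0/19, 221.254.128.0/19, 221.254.160.0/19, 221.254.192.0/19, 221.254.224.0/19


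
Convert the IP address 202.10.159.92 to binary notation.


202 = 11001010
10 = 00001010
159 = 10011111
92 = 01011100
Binary: 11001010.00001010.10011111.01011100


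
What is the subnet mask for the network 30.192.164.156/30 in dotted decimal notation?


/30 means 30 network bits, 2 host bits
Binary: 11111111111111111111111111111100
Mask: 255.255.255.252


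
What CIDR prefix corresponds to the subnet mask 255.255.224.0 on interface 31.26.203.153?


Binary: 11111111.11111111.11100000.00000000
Count leading 1s
Prefix: /19


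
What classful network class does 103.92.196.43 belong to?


First octet: 103
Binary: 01100111
0xxxxxxx -> Class A (1-126)
Class A, default mask 255.0.0.0 (/8)


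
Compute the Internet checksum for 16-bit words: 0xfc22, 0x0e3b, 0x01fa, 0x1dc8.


Sum all words (with carry folding):
+ 0xfc22 = 0xfc22
+ 0x0e3b = 0x0a5e
+ 0x01fa = 0x0c58
+ 0x1dc8 = 0x2a20
One's complement: ~0x2a20
Checksum = 0xd5df


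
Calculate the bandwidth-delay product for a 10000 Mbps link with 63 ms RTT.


BDP = bandwidth * RTT
= 10000 Mbps * 63 ms
= 10000 * 1e6 * 63 / 1000 bits
= 630000000 bits
= 78750000 bytes
= 76904.2969 KB
BDP = 630000000 bits (78750000 bytes)


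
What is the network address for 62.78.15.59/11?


IP:   00111110.01001110.00001111.00111011
Mask: 11111111.11100000.00000000.00000000
AND operation:
Net:  00111110.01000000.00000000.00000000
Network: 62.64.0.0/11


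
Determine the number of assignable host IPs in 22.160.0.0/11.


Host bits = 32 - 11 = 21
Total addresses = 2^21 = 2097152
Usable = total - 2 (network and broadcast)
Usable hosts: 2097150


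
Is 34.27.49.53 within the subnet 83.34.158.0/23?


Subnet network: 83.34.158.0
Test IP AND mask: 34.27.48.0
No, 34.27.49.53 is not in 83.34.158.0/23


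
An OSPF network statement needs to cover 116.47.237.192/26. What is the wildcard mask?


Subnet mask: 255.255.255.192
Wildcard = 255.255.255.255 - subnet mask
255 - 255 = 0
255 - 255 = 0
255 - 255 = 0
255 - 192 = 63
Wildcard: 0.0.0.63


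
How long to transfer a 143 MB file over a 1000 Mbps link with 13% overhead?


Effective throughput = 1000 * (1 - 13/100) = 870 Mbps
File size in Mb = 143 * 8 = 1144 Mb
Time = 1144 / 870
Time = 1.3149 seconds


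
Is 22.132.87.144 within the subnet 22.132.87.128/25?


Subnet network: 22.132.87.128
Test IP AND mask: 22.132.87.128
Yes, 22.132.87.144 is in 22.132.87.128/25


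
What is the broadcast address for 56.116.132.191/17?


Network: 56.116.128.0/17
Host bits = 15
Set all host bits to 1:
Broadcast: 56.116.255.255


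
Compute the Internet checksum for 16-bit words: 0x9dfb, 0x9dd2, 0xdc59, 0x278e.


Sum all words (with carry folding):
+ 0x9dfb = 0x9dfb
+ 0x9dd2 = 0x3bce
+ 0xdc59 = 0x1828
+ 0x278e = 0x3fb6
One's complement: ~0x3fb6
Checksum = 0xc049


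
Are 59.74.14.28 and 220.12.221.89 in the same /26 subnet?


Mask: 255.255.255.192
59.74.14.28 AND mask = 59.74.14.0
220.12.221.89 AND mask = 220.12.221.64
No, different subnets (59.74.14.0 vs 220.12.221.64)


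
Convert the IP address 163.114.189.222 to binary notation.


163 = 10100011
114 = 01110010
189 = 10111101
222 = 11011110
Binary: 10100011.01110010.10111101.11011110


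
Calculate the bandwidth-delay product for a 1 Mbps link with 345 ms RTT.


BDP = bandwidth * RTT
= 1 Mbps * 345 ms
= 1 * 1e6 * 345 / 1000 bits
= 345000 bits
= 43125 bytes
= 42.1143 KB
BDP = 345000 bits (43125 bytes)


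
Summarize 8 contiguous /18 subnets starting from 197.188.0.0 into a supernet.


Original prefix: /18
Number of subnets: 8 = 2^3
New prefix = 18 - 3 = 15
Supernet: 197.188.0.0/15


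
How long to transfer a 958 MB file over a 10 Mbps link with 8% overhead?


Effective throughput = 10 * (1 - 8/100) = 9.2 Mbps
File size in Mb = 958 * 8 = 7664 Mb
Time = 7664 / 9.2
Time = 833.0435 seconds


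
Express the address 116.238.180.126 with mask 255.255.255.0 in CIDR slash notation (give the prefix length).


Binary: 11111111.11111111.11111111.00000000
Count leading 1s
Prefix: /24


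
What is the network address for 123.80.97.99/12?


IP:   01111011.01010000.01100001.01100011
Mask: 11111111.11110000.00000000.00000000
AND operation:
Net:  01111011.01010000.00000000.00000000
Network: 123.80.0.0/12


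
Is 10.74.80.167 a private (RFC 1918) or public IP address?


RFC 1918 private ranges:
  10.0.0.0/8 (10.0.0.0 - 10.255.255.255)
  172.16.0.0/12 (172.16.0.0 - 172.31.255.255)
  192.168.0.0/16 (192.168.0.0 - 192.168.255.255)
Private (in 10.0.0.0/8)


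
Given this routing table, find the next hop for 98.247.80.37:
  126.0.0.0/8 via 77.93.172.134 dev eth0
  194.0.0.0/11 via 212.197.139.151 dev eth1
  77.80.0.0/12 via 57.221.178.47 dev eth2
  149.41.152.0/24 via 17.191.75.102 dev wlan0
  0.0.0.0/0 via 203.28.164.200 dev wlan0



Longest prefix match for 98.247.80.37:
  /8 126.0.0.0: no
  /11 194.0.0.0: no
  /12 77.80.0.0: no
  /24 149.41.152.0: no
  /0 0.0.0.0: MATCH
Selected: next-hop 203.28.164.200 via wlan0 (matched /0)


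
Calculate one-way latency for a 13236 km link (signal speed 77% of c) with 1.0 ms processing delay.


Speed = 0.77 * 3e5 km/s = 231000 km/s
Propagation delay = 13236 / 231000 = 0.0573 s = 57.2987 ms
Processing delay = 1.0 ms
Total one-way latency = 58.2987 ms


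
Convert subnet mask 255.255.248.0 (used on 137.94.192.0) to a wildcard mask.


Subnet mask: 255.255.248.0
Wildcard = 255.255.255.255 - subnet mask
255 - 255 = 0
255 - 255 = 0
255 - 248 = 7
255 - 0 = 255
Wildcard: 0.0.7.255


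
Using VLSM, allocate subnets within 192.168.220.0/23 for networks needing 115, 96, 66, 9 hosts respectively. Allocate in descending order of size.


115 hosts -> /25 (126 usable): 192.168.220.0/25
96 hosts -> /25 (126 usable): 192.168.220.128/25
66 hosts -> /25 (126 usable): 192.168.221.0/25
9 hosts -> /28 (14 usable): 192.168.221.128/28
Allocation: 192.168.220.0/25 (115 hosts, 126 usable); 192.168.220.128/25 (96 hosts, 126 usable); 192.168.221.0/25 (66 hosts, 126 usable); 192.168.221.128/28 (9 hosts, 14 usable)


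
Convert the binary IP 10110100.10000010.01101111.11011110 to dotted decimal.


10110100 = 180
10000010 = 130
01101111 = 111
11011110 = 222
IP: 180.130.111.222


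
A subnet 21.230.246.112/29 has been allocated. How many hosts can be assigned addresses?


Host bits = 32 - 29 = 3
Total addresses = 2^3 = 8
Usable = total - 2 (network and broadcast)
Usable hosts: 6


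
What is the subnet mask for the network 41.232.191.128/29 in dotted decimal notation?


/29 means 29 network bits, 3 host bits
Binary: 11111111111111111111111111111000
Mask: 255.255.255.248


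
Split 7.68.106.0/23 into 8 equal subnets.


New prefix = 23 + 3 = 26
Each subnet has 64 addresses
  7.68.106.0/26
  7.68.106.64/26
  7.68.106.128/26
  7.68.106.192/26
  7.68.107.0/26
  7.68.107.64/26
  7.68.107.128/26
  7.68.107.192/26
Subnets: 7.68.106.0/26, 7.68.106.64/26, 7.68.106.128/26, 7.68.106.192/26, 7.68.107.0/26, 7.68.107.64/26, 7.68.107.128/26, 7.68.107.192/26


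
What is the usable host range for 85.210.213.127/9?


Network: 85.128.0.0
Broadcast: 85.255.255.255
First usable = network + 1
Last usable = broadcast - 1
Range: 85.128.0.1 to 85.255.255.254


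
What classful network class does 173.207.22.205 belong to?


First octet: 173
Binary: 10101101
10xxxxxx -> Class B (128-191)
Class B, default mask 255.255.0.0 (/16)


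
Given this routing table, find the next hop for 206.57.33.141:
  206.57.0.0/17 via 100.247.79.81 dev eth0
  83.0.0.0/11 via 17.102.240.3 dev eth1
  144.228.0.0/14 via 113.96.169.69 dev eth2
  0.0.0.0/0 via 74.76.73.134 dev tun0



Longest prefix match for 206.57.33.141:
  /17 206.57.0.0: MATCH
  /11 83.0.0.0: no
  /14 144.228.0.0: no
  /0 0.0.0.0: MATCH
Selected: next-hop 100.247.79.81 via eth0 (matched /17)


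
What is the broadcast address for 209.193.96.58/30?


Network: 209.193.96.56/30
Host bits = 2
Set all host bits to 1:
Broadcast: 209.193.96.59


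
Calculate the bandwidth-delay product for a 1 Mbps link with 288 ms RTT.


BDP = bandwidth * RTT
= 1 Mbps * 288 ms
= 1 * 1e6 * 288 / 1000 bits
= 288000 bits
= 36000 bytes
= 35.1562 KB
BDP = 288000 bits (36000 bytes)


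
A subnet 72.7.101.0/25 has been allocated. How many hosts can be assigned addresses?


Host bits = 32 - 25 = 7
Total addresses = 2^7 = 128
Usable = total - 2 (network and broadcast)
Usable hosts: 126


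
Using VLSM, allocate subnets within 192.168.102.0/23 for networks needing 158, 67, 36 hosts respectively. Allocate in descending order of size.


158 hosts -> /24 (254 usable): 192.168.102.0/24
67 hosts -> /25 (126 usable): 192.168.103.0/25
36 hosts -> /26 (62 usable): 192.168.103.128/26
Allocation: 192.168.102.0/24 (158 hosts, 254 usable); 192.168.103.0/25 (67 hosts, 126 usable); 192.168.103.128/26 (36 hosts, 62 usable)


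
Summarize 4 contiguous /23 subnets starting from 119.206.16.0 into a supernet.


Original prefix: /23
Number of subnets: 4 = 2^2
New prefix = 23 - 2 = 21
Supernet: 119.206.16.0/21


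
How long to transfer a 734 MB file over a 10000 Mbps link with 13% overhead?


Effective throughput = 10000 * (1 - 13/100) = 8700 Mbps
File size in Mb = 734 * 8 = 5872 Mb
Time = 5872 / 8700
Time = 0.6749 seconds


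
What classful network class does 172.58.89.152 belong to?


First octet: 172
Binary: 10101100
10xxxxxx -> Class B (128-191)
Class B, default mask 255.255.0.0 (/16)


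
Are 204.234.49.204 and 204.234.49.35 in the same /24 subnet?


Mask: 255.255.255.0
204.234.49.204 AND mask = 204.234.49.0
204.234.49.35 AND mask = 204.234.49.0
Yes, same subnet (204.234.49.0)


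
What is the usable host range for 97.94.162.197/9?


Network: 97.0.0.0
Broadcast: 97.127.255.255
First usable = network + 1
Last usable = broadcast - 1
Range: 97.0.0.1 to 97.127.255.254


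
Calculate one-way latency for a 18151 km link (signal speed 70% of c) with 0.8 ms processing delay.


Speed = 0.7 * 3e5 km/s = 210000 km/s
Propagation delay = 18151 / 210000 = 0.0864 s = 86.4333 ms
Processing delay = 0.8 ms
Total one-way latency = 87.2333 ms


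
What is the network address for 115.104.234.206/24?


IP:   01110011.01101000.11101010.11001110
Mask: 11111111.11111111.11111111.00000000
AND operation:
Net:  01110011.01101000.11101010.00000000
Network: 115.104.234.0/24


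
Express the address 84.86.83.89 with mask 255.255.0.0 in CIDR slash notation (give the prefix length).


Binary: 11111111.11111111.00000000.00000000
Count leading 1s
Prefix: /16


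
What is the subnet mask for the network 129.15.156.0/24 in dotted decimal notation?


/24 means 24 network bits, 8 host bits
Binary: 11111111111111111111111100000000
Mask: 255.255.255.0


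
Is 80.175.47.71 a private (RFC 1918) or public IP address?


RFC 1918 private ranges:
  10.0.0.0/8 (10.0.0.0 - 10.255.255.255)
  172.16.0.0/12 (172.16.0.0 - 172.31.255.255)
  192.168.0.0/16 (192.168.0.0 - 192.168.255.255)
Public (not in any RFC 1918 range)


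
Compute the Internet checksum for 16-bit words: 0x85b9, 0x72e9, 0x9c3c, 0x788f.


Sum all words (with carry folding):
+ 0x85b9 = 0x85b9
+ 0x72e9 = 0xf8a2
+ 0x9c3c = 0x94df
+ 0x788f = 0x0d6f
One's complement: ~0x0d6f
Checksum = 0xf290


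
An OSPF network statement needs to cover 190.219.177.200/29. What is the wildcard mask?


Subnet mask: 255.255.255.248
Wildcard = 255.255.255.255 - subnet mask
255 - 255 = 0
255 - 255 = 0
255 - 255 = 0
255 - 248 = 7
Wildcard: 0.0.0.7


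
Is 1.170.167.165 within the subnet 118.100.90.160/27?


Subnet network: 118.100.90.160
Test IP AND mask: 1.170.167.160
No, 1.170.167.165 is not in 118.100.90.160/27


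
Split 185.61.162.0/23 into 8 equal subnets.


New prefix = 23 + 3 = 26
Each subnet has 64 addresses
  185.61.162.0/26
  185.61.162.64/26
  185.61.162.128/26
  185.61.162.192/26
  185.61.163.0/26
  185.61.163.64/26
  185.61.163.128/26
  185.61.163.192/26
Subnets: 185.61.162.0/26, 185.61.162.64/26, 185.61.162.128/26, 185.61.162.192/26, 185.61.163.0/26, 185.61.163.64/26, 185.61.163.128/26, 185.61.163.192/26


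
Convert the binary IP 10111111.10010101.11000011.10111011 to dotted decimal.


10111111 = 191
10010101 = 149
11000011 = 195
10111011 = 187
IP: 191.149.195.187


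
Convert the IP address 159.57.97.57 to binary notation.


159 = 10011111
57 = 00111001
97 = 01100001
57 = 00111001
Binary: 10011111.00111001.01100001.00111001


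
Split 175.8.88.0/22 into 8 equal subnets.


New prefix = 22 + 3 = 25
Each subnet has 128 addresses
  175.8.88.0/25
  175.8.88.128/25
  175.8.89.0/25
  175.8.89.128/25
  175.8.90.0/25
  175.8.90.128/25
  175.8.91.0/25
  175.8.91.128/25
Subnets: 175.8.88.0/25, 175.8.88.128/25, 175.8.89.0/25, 175.8.89.128/25, 175.8.90.0/25, 175.8.90.128/25, 175.8.91.0/25, 175.8.91.128/25


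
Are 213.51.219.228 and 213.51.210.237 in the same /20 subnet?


Mask: 255.255.240.0
213.51.219.228 AND mask = 213.51.208.0
213.51.210.237 AND mask = 213.51.208.0
Yes, same subnet (213.51.208.0)


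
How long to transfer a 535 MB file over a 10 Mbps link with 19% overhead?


Effective throughput = 10 * (1 - 19/100) = 8.1 Mbps
File size in Mb = 535 * 8 = 4280 Mb
Time = 4280 / 8.1
Time = 528.3951 seconds


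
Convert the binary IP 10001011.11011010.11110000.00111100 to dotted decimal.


10001011 = 139
11011010 = 218
11110000 = 240
00111100 = 60
IP: 139.218.240.60


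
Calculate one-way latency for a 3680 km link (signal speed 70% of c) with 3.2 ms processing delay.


Speed = 0.7 * 3e5 km/s = 210000 km/s
Propagation delay = 3680 / 210000 = 0.0175 s = 17.5238 ms
Processing delay = 3.2 ms
Total one-way latency = 20.7238 ms


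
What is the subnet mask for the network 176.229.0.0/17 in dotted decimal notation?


/17 means 17 network bits, 15 host bits
Binary: 11111111111111111000000000000000
Mask: 255.255.128.0


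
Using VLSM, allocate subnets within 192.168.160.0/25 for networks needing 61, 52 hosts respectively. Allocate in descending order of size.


61 hosts -> /26 (62 usable): 192.168.160.0/26
52 hosts -> /26 (62 usable): 192.168.160.64/26
Allocation: 192.168.160.0/26 (61 hosts, 62 usable); 192.168.160.64/26 (52 hosts, 62 usable)


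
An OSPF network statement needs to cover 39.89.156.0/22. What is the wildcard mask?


Subnet mask: 255.255.252.0
Wildcard = 255.255.255.255 - subnet mask
255 - 255 = 0
255 - 255 = 0
255 - 252 = 3
255 - 0 = 255
Wildcard: 0.0.3.255


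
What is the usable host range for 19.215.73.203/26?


Network: 19.215.73.192
Broadcast: 19.215.73.255
First usable = network + 1
Last usable = broadcast - 1
Range: 19.215.73.193 to 19.215.73.254


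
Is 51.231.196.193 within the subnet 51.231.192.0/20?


Subnet network: 51.231.192.0
Test IP AND mask: 51.231.192.0
Yes, 51.231.196.193 is in 51.231.192.0/20


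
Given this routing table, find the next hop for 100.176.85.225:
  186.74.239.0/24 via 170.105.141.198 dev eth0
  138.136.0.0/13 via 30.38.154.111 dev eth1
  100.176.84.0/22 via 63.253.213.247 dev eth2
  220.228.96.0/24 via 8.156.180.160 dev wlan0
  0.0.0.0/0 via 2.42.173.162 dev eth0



Longest prefix match for 100.176.85.225:
  /24 186.74.239.0: no
  /13 138.136.0.0: no
  /22 100.176.84.0: MATCH
  /24 220.228.96.0: no
  /0 0.0.0.0: MATCH
Selected: next-hop 63.253.213.247 via eth2 (matched /22)


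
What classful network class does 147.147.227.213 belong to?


First octet: 147
Binary: 10010011
10xxxxxx -> Class B (128-191)
Class B, default mask 255.255.0.0 (/16)


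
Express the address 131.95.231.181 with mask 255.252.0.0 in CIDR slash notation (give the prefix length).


Binary: 11111111.11111100.00000000.00000000
Count leading 1s
Prefix: /14


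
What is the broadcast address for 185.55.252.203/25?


Network: 185.55.252.128/25
Host bits = 7
Set all host bits to 1:
Broadcast: 185.55.252.255


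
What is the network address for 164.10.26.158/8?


IP:   10100100.00001010.00011010.10011110
Mask: 11111111.00000000.00000000.00000000
AND operation:
Net:  10100100.00000000.00000000.00000000
Network: 164.0.0.0/8


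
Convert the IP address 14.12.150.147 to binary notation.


14 = 00001110
12 = 00001100
150 = 10010110
147 = 10010011
Binary: 00001110.00001100.10010110.10010011


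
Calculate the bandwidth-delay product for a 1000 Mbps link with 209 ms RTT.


BDP = bandwidth * RTT
= 1000 Mbps * 209 ms
= 1000 * 1e6 * 209 / 1000 bits
= 209000000 bits
= 26125000 bytes
= 25512.6953 KB
BDP = 209000000 bits (26125000 bytes)


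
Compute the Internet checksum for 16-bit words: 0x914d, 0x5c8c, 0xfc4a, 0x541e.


Sum all words (with carry folding):
+ 0x914d = 0x914d
+ 0x5c8c = 0xedd9
+ 0xfc4a = 0xea24
+ 0x541e = 0x3e43
One's complement: ~0x3e43
Checksum = 0xc1bc


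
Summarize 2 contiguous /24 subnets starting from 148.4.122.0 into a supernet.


Original prefix: /24
Number of subnets: 2 = 2^1
New prefix = 24 - 1 = 23
Supernet: 148.4.122.0/23


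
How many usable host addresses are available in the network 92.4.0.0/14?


Host bits = 32 - 14 = 18
Total addresses = 2^18 = 262144
Usable = total - 2 (network and broadcast)
Usable hosts: 262142


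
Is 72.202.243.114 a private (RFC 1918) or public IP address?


RFC 1918 private ranges:
  10.0.0.0/8 (10.0.0.0 - 10.255.255.255)
  172.16.0.0/12 (172.16.0.0 - 172.31.255.255)
  192.168.0.0/16 (192.168.0.0 - 192.168.255.255)
Public (not in any RFC 1918 range)


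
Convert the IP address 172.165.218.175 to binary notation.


172 = 10101100
165 = 10100101
218 = 11011010
175 = 10101111
Binary: 10101100.10100101.11011010.10101111


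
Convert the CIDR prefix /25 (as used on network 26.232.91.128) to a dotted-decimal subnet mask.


/25 means 25 network bits, 7 host bits
Binary: 11111111111111111111111110000000
Mask: 255.255.255.128


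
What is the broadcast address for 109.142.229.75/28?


Network: 109.142.229.64/28
Host bits = 4
Set all host bits to 1:
Broadcast: 109.142.229.79


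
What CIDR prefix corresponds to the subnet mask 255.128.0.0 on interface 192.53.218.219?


Binary: 11111111.10000000.00000000.00000000
Count leading 1s
Prefix: /9


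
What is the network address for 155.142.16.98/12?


IP:   10011011.10001110.00010000.01100010
Mask: 11111111.11110000.00000000.00000000
AND operation:
Net:  10011011.10000000.00000000.00000000
Network: 155.128.0.0/12


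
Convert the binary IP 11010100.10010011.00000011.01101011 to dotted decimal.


11010100 = 212
10010011 = 147
00000011 = 3
01101011 = 107
IP: 212.147.3.107


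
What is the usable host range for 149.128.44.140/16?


Network: 149.128.0.0
Broadcast: 149.128.255.255
First usable = network + 1
Last usable = broadcast - 1
Range: 149.128.0.1 to 149.128.255.254


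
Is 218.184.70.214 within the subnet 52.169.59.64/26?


Subnet network: 52.169.59.64
Test IP AND mask: 218.184.70.192
No, 218.184.70.214 is not in 52.169.59.64/26


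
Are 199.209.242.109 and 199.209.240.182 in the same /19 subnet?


Mask: 255.255.224.0
199.209.242.109 AND mask = 199.209.224.0
199.209.240.182 AND mask = 199.209.224.0
Yes, same subnet (199.209.224.0)


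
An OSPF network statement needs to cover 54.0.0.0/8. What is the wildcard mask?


Subnet mask: 255.0.0.0
Wildcard = 255.255.255.255 - subnet mask
255 - 255 = 0
255 - 0 = 255
255 - 0 = 255
255 - 0 = 255
Wildcard: 0.255.255.255


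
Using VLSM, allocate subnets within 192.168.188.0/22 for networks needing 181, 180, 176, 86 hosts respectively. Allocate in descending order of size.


181 hosts -> /24 (254 usable): 192.168.188.0/24
180 hosts -> /24 (254 usable): 192.168.189.0/24
176 hosts -> /24 (254 usable): 192.168.190.0/24
86 hosts -> /25 (126 usable): 192.168.191.0/25
Allocation: 192.168.188.0/24 (181 hosts, 254 usable); 192.168.189.0/24 (180 hosts, 254 usable); 192.168.190.0/24 (176 hosts, 254 usable); 192.168.191.0/25 (86 hosts, 126 usable)


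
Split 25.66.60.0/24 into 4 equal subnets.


New prefix = 24 + 2 = 26
Each subnet has 64 addresses
  25.66.60.0/26
  25.66.60.64/26
  25.66.60.128/26
  25.66.60.192/26
Subnets: 25.66.60.0/26, 25.66.60.64/26, 25.66.60.128/26, 25.66.60.192/26


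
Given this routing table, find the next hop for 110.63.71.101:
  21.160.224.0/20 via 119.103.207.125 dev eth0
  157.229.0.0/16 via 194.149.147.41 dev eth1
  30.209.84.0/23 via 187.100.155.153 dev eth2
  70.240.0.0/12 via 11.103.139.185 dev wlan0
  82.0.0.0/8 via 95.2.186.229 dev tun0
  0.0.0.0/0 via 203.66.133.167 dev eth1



Longest prefix match for 110.63.71.101:
  /20 21.160.224.0: no
  /16 157.229.0.0: no
  /23 30.209.84.0: no
  /12 70.240.0.0: no
  /8 82.0.0.0: no
  /0 0.0.0.0: MATCH
Selected: next-hop 203.66.133.167 via eth1 (matched /0)


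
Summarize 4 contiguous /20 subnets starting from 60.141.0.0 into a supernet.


Original prefix: /20
Number of subnets: 4 = 2^2
New prefix = 20 - 2 = 18
Supernet: 60.141.0.0/18


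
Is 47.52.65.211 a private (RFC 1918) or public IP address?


RFC 1918 private ranges:
  10.0.0.0/8 (10.0.0.0 - 10.255.255.255)
  172.16.0.0/12 (172.16.0.0 - 172.31.255.255)
  192.168.0.0/16 (192.168.0.0 - 192.168.255.255)
Public (not in any RFC 1918 range)


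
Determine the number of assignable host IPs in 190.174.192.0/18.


Host bits = 32 - 18 = 14
Total addresses = 2^14 = 16384
Usable = total - 2 (network and broadcast)
Usable hosts: 16382


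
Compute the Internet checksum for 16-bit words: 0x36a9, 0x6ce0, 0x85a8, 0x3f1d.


Sum all words (with carry folding):
+ 0x36a9 = 0x36a9
+ 0x6ce0 = 0xa389
+ 0x85a8 = 0x2932
+ 0x3f1d = 0x684f
One's complement: ~0x684f
Checksum = 0x97b0


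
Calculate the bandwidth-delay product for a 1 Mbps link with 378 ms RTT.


BDP = bandwidth * RTT
= 1 Mbps * 378 ms
= 1 * 1e6 * 378 / 1000 bits
= 378000 bits
= 47250 bytes
= 46.1426 KB
BDP = 378000 bits (47250 bytes)


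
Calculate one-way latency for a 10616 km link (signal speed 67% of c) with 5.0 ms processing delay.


Speed = 0.67 * 3e5 km/s = 201000 km/s
Propagation delay = 10616 / 201000 = 0.0528 s = 52.8159 ms
Processing delay = 5.0 ms
Total one-way latency = 57.8159 ms


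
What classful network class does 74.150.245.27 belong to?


First octet: 74
Binary: 01001010
0xxxxxxx -> Class A (1-126)
Class A, default mask 255.0.0.0 (/8)


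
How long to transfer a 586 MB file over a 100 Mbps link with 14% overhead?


Effective throughput = 100 * (1 - 14/100) = 86 Mbps
File size in Mb = 586 * 8 = 4688 Mb
Time = 4688 / 86
Time = 54.5116 seconds


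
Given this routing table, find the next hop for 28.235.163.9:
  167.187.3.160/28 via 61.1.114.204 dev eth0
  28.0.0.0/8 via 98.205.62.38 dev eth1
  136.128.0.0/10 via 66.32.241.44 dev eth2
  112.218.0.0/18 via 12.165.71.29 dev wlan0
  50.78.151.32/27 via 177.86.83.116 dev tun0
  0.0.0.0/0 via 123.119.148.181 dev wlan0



Longest prefix match for 28.235.163.9:
  /28 167.187.3.160: no
  /8 28.0.0.0: MATCH
  /10 136.128.0.0: no
  /18 112.218.0.0: no
  /27 50.78.151.32: no
  /0 0.0.0.0: MATCH
Selected: next-hop 98.205.62.38 via eth1 (matched /8)


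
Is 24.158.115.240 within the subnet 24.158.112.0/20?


Subnet network: 24.158.112.0
Test IP AND mask: 24.158.112.0
Yes, 24.158.115.240 is in 24.158.112.0/20


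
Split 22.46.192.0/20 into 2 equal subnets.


New prefix = 20 + 1 = 21
Each subnet has 2048 addresses
  22.46.192.0/21
  22.46.200.0/21
Subnets: 22.46.192.0/21, 22.46.200.0/21


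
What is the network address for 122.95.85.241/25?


IP:   01111010.01011111.01010101.11110001
Mask: 11111111.11111111.11111111.10000000
AND operation:
Net:  01111010.01011111.01010101.10000000
Network: 122.95.85.128/25


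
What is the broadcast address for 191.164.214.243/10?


Network: 191.128.0.0/10
Host bits = 22
Set all host bits to 1:
Broadcast: 191.191.255.255


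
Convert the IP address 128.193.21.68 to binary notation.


128 = 10000000
193 = 11000001
21 = 00010101
68 = 01000100
Binary: 10000000.11000001.00010101.01000100


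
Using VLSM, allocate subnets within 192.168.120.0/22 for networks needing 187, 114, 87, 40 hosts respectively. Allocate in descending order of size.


187 hosts -> /24 (254 usable): 192.168.120.0/24
114 hosts -> /25 (126 usable): 192.168.121.0/25
87 hosts -> /25 (126 usable): 192.168.121.128/25
40 hosts -> /26 (62 usable): 192.168.122.0/26
Allocation: 192.168.120.0/24 (187 hosts, 254 usable); 192.168.121.0/25 (114 hosts, 126 usable); 192.168.121.128/25 (87 hosts, 126 usable); 192.168.122.0/26 (40 hosts, 62 usable)


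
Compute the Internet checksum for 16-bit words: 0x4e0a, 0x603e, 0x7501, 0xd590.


Sum all words (with carry folding):
+ 0x4e0a = 0x4e0a
+ 0x603e = 0xae48
+ 0x7501 = 0x234a
+ 0xd590 = 0xf8da
One's complement: ~0xf8da
Checksum = 0x0725


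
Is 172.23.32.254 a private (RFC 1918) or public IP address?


RFC 1918 private ranges:
  10.0.0.0/8 (10.0.0.0 - 10.255.255.255)
  172.16.0.0/12 (172.16.0.0 - 172.31.255.255)
  192.168.0.0/16 (192.168.0.0 - 192.168.255.255)
Private (in 172.16.0.0/12)


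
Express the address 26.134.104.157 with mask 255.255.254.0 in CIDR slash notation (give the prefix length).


Binary: 11111111.11111111.11111110.00000000
Count leading 1s
Prefix: /23


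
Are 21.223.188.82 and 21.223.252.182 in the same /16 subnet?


Mask: 255.255.0.0
21.223.188.82 AND mask = 21.223.0.0
21.223.252.182 AND mask = 21.223.0.0
Yes, same subnet (21.223.0.0)


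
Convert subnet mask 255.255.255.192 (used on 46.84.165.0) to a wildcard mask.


Subnet mask: 255.255.255.192
Wildcard = 255.255.255.255 - subnet mask
255 - 255 = 0
255 - 255 = 0
255 - 255 = 0
255 - 192 = 63
Wildcard: 0.0.0.63


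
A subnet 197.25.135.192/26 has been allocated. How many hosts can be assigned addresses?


Host bits = 32 - 26 = 6
Total addresses = 2^6 = 64
Usable = total - 2 (network and broadcast)
Usable hosts: 62


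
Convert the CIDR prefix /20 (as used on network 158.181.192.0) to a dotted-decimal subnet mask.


/20 means 20 network bits, 12 host bits
Binary: 11111111111111111111000000000000
Mask: 255.255.240.0


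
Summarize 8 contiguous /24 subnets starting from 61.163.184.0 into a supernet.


Original prefix: /24
Number of subnets: 8 = 2^3
New prefix = 24 - 3 = 21
Supernet: 61.163.184.0/21


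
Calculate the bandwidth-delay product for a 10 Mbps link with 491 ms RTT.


BDP = bandwidth * RTT
= 10 Mbps * 491 ms
= 10 * 1e6 * 491 / 1000 bits
= 4910000 bits
= 613750 bytes
= 599.3652 KB
BDP = 4910000 bits (613750 bytes)


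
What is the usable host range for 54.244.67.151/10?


Network: 54.192.0.0
Broadcast: 54.255.255.255
First usable = network + 1
Last usable = broadcast - 1
Range: 54.192.0.1 to 54.255.255.254


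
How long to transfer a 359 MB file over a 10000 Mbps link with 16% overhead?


Effective throughput = 10000 * (1 - 16/100) = 8400 Mbps
File size in Mb = 359 * 8 = 2872 Mb
Time = 2872 / 8400
Time = 0.3419 seconds


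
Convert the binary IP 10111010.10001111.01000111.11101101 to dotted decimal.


10111010 = 186
10001111 = 143
01000111 = 71
11101101 = 237
IP: 186.143.71.237


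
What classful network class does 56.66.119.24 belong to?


First octet: 56
Binary: 00111000
0xxxxxxx -> Class A (1-126)
Class A, default mask 255.0.0.0 (/8)


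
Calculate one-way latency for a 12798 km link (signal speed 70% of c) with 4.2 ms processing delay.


Speed = 0.7 * 3e5 km/s = 210000 km/s
Propagation delay = 12798 / 210000 = 0.0609 s = 60.9429 ms
Processing delay = 4.2 ms
Total one-way latency = 65.1429 ms
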